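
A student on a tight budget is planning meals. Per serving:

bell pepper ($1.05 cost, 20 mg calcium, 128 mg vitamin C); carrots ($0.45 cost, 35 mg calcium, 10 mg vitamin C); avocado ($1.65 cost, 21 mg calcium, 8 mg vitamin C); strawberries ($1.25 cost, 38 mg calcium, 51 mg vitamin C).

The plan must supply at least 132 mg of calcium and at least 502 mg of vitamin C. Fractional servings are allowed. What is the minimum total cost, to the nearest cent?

With two linear requirements the optimum uses one or two foods; enumerate the corners.
bell pepper only: max(132/20, 502/128) = 6.6 servings → $6.93.
carrots only: max(132/35, 502/10) = 50.2 servings → $22.59.
avocado only: max(132/21, 502/8) = 62.75 servings → $103.54.
strawberries only: max(132/38, 502/51) = 9.843 servings → $12.30.
bell pepper + carrots with both tight: 3.797 servings and 1.602 servings → $4.71.
bell pepper + avocado with both tight: 3.752 servings and 2.712 servings → $8.41.
bell pepper + strawberries with both tight: 3.211 servings and 1.784 servings → $5.60.
carrots + avocado: the both-tight solution has a negative serving — not a feasible corner.
carrots + strawberries: the both-tight solution has a negative serving — not a feasible corner.
avocado + strawberries: the both-tight solution has a negative serving — not a feasible corner.
So the least-cost plan costs $4.71.

$4.71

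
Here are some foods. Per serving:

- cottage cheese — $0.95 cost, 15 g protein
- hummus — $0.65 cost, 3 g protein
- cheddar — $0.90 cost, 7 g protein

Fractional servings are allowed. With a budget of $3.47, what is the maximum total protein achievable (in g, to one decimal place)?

Protein per dollar: cottage cheese 15.79, cheddar 7.778, hummus 4.615.
With no serving limits, spend the whole cost allowance on cottage cheese: $3.47 / $0.95 × 15 g = 54.8 g.

54.8 g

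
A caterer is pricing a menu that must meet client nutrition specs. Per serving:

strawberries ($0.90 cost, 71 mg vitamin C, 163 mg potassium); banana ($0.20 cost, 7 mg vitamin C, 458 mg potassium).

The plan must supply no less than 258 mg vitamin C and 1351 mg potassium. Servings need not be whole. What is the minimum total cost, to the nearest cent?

At the optimum either one food covers both requirements or two foods hit both targets exactly; no other combination can be cheaper.
strawberries only: max(258/71, 1351/163) = 8.288 servings → $7.46.
banana only: max(258/7, 1351/458) = 36.86 servings → $7.37.
strawberries + banana with both tight: 3.465 servings and 1.717 servings → $3.46.
Cheapest feasible corner: $3.46.

$3.46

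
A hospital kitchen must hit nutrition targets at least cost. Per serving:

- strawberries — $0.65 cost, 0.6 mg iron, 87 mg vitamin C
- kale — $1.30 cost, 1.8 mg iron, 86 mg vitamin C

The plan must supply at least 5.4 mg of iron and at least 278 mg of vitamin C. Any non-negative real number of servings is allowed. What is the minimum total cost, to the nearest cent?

A basic optimal solution has at most two foods positive. Try each food alone and each pair with both targets met exactly.
strawberries only: max(5.4/0.6, 278/87) = 9 servings → $5.85.
kale only: max(5.4/1.8, 278/86) = 3.233 servings → $4.20.
strawberries + kale with both tight: 0.3429 servings and 2.886 servings → $3.97.
Cheapest feasible corner: $3.97.

$3.97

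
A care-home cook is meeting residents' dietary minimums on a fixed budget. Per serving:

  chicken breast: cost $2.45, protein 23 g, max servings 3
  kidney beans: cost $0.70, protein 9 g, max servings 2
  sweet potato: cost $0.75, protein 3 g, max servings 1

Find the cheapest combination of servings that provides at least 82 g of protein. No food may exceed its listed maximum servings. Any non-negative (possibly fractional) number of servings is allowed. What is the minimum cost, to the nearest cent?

Cost per g of protein: kidney beans $0.0778, chicken breast $0.1065, sweet potato $0.2500.
Take 2 servings of kidney beans: +18.0 g protein for $1.40 (total $1.40, still need 64.0 g).
Take 2.783 servings of chicken breast: +64.0 g protein for $6.82 (total $8.22, still need 0.0 g).
Filling from the cheapest source first is optimal under one linear minimum: $8.22.

$8.22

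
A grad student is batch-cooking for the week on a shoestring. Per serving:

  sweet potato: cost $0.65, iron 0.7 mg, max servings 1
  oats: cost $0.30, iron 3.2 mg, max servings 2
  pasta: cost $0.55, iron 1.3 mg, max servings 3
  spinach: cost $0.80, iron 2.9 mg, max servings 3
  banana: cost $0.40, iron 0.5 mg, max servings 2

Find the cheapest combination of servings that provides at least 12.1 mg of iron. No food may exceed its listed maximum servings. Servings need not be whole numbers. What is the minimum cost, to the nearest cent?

Cost per mg of iron: oats $0.0938, spinach $0.2759, pasta $0.4231, banana $0.8000, sweet potato $0.9286.
Take 2 servings of oats: +6.4 mg iron for $0.60 (total $0.60, still need 5.7 mg).
Take 1.966 servings of spinach: +5.7 mg iron for $1.57 (total $2.17, still need 0.0 mg).
Greedy by cheapest-per-mg is optimal for a single linear constraint, so the minimum cost is $2.17.

$2.17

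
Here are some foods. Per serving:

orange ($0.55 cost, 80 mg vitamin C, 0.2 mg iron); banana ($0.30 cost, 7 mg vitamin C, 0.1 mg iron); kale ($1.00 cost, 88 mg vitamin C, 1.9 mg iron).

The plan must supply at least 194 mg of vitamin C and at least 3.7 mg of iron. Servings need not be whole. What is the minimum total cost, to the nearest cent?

orange only: max(194/80, 3.7/0.2) = 18.5 servings → $10.18.
banana only: max(194/7, 3.7/0.1) = 37 servings → $11.10.
kale only: max(194/88, 3.7/1.9) = 2.205 servings → $2.20.
orange + banana: intersection lies outside the first quadrant.
orange + kale with both tight: 0.3199 servings and 1.914 servings → $2.09.
banana + kale with both tight: 9.556 servings and 1.444 servings → $4.31.
So the least-cost plan costs $2.09.

$2.09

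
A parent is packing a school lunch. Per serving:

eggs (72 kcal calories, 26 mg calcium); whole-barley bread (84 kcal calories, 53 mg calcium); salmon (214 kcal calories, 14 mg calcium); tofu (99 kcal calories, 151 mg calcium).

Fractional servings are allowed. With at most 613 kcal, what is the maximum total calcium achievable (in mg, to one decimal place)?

Calcium per kcal: tofu 1.525, whole-barley bread 0.631, eggs 0.3611, salmon 0.06542.
With no serving limits, spend the whole calories allowance on tofu: 613 kcal / 99 kcal × 151 mg = 935.0 mg.

935.0 mg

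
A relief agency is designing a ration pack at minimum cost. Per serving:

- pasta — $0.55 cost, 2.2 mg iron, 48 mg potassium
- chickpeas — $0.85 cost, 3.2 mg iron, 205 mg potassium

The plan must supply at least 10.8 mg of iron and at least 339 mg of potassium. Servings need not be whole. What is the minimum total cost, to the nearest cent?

$2.74

The cheapest plan sits at a corner of the feasible region — with two constraints it uses at most two foods.
pasta only: max(10.8/2.2, 339/48) = 7.062 servings → $3.88.
chickpeas only: max(10.8/3.2, 339/205) = 3.375 servings → $2.87.
pasta + chickpeas with both tight: 3.797 servings and 0.7646 servings → $2.74.
So the least-cost plan costs $2.74.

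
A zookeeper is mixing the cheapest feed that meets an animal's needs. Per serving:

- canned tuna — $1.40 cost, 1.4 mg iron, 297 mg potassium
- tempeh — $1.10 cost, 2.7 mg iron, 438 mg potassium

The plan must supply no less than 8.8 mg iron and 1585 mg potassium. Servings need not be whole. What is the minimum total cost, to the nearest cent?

For a min-cost LP with two ≥-constraints, a basic feasible solution has at most two positive variables.
canned tuna only: max(8.8/1.4, 1585/297) = 6.286 servings → $8.80.
tempeh only: max(8.8/2.7, 1585/438) = 3.619 servings → $3.98.
canned tuna + tempeh with both tight: 2.253 servings and 2.091 servings → $5.45.
So the least-cost plan costs $3.98.

$3.98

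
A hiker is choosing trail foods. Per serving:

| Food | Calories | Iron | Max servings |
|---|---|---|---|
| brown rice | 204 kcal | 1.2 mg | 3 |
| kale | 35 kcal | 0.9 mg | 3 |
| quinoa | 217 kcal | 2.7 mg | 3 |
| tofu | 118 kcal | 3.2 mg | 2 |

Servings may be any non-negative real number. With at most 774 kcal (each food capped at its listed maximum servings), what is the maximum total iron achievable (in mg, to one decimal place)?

14.5 mg

Iron per kcal: tofu 0.02712, kale 0.02571, quinoa 0.01244, brown rice 0.005882.
Take 2 servings of tofu: uses 236 kcal, +6.4 mg iron (running total 6.4 mg).
Take 3 servings of kale: uses 105 kcal, +2.7 mg iron (running total 9.1 mg).
Take 1.995 servings of quinoa: uses 433 kcal, +5.4 mg iron (running total 14.5 mg).
Greedy by best ratio exhausts the calories allowance optimally: 14.5 mg.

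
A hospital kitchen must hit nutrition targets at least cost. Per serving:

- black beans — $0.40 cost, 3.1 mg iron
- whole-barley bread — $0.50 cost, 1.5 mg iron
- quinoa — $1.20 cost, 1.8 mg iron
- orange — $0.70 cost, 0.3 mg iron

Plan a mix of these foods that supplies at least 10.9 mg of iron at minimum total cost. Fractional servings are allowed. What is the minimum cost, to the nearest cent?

$1.41

Cost per mg of iron: black beans $0.1290, whole-barley bread $0.3333, quinoa $0.6667, orange $2.3333.
With no serving limits, use only black beans: 10.9 mg / 3.1 mg = 3.516 servings × $0.40 = $1.41.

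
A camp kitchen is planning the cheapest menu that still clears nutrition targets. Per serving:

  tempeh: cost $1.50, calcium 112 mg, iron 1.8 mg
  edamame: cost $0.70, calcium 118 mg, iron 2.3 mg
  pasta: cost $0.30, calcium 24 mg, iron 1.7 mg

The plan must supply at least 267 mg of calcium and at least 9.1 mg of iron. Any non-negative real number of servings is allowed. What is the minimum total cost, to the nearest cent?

$2.08

tempeh only: max(267/112, 9.1/1.8) = 5.056 servings → $7.58.
edamame only: max(267/118, 9.1/2.3) = 3.957 servings → $2.77.
pasta only: max(267/24, 9.1/1.7) = 11.12 servings → $3.34.
tempeh + edamame with both targets exact would need a negative amount; discard.
tempeh + pasta with both tight: 1.6 servings and 3.659 servings → $3.50.
edamame + pasta with both tight: 1.62 servings and 3.162 servings → $2.08.
Cheapest feasible corner: $2.08.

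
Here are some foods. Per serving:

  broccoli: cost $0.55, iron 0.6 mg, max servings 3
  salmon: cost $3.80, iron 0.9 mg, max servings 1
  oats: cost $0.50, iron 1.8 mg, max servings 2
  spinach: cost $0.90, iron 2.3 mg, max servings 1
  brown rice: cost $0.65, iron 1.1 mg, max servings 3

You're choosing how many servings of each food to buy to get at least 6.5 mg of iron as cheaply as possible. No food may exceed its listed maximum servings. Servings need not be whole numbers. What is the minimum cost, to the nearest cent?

Cost per mg of iron: oats $0.2778, spinach $0.3913, brown rice $0.5909, broccoli $0.9167, salmon $4.2222.
Take 2 servings of oats: +3.6 mg iron for $1.00 (total $1.00, still need 2.9 mg).
Take 1 serving of spinach: +2.3 mg iron for $0.90 (total $1.90, still need 0.6 mg).
Take 0.5455 servings of brown rice: +0.6 mg iron for $0.35 (total $2.25, still need 0.0 mg).
Greedy by cheapest-per-mg is optimal for a single linear constraint, so the minimum cost is $2.25.

$2.25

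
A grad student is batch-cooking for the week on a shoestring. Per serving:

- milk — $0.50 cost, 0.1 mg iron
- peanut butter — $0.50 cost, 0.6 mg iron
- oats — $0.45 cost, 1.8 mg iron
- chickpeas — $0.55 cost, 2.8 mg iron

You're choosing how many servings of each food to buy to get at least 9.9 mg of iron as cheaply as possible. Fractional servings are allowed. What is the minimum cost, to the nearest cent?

$1.94

Cost per mg of iron: chickpeas $0.1964, oats $0.2500, peanut butter $0.8333, milk $5.0000.
With no serving limits, use only chickpeas: 9.9 mg / 2.8 mg = 3.536 servings × $0.55 = $1.94.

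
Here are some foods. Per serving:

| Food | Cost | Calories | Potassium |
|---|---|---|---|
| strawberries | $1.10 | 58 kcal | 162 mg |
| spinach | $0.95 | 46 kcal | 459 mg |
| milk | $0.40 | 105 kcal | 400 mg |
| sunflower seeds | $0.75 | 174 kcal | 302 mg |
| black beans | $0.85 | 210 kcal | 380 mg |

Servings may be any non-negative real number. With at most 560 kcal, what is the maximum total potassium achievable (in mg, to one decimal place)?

Potassium per kcal: spinach 9.978, milk 3.81, strawberries 2.793, black beans 1.81, sunflower seeds 1.736.
With no serving limits, spend the whole calories allowance on spinach: 560 kcal / 46 kcal × 459 mg = 5587.8 mg.

5587.8 mg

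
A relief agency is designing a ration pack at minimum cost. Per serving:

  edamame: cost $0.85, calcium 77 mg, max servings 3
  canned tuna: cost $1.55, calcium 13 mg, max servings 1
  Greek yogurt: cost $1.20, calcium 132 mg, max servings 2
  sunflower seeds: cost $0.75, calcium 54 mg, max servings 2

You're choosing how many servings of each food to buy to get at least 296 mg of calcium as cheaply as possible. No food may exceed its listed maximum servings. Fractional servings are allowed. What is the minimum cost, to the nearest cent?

$2.75

Cost per mg of calcium: Greek yogurt $0.0091, edamame $0.0110, sunflower seeds $0.0139, canned tuna $0.1192.
Take 2 servings of Greek yogurt: +264.0 mg calcium for $2.40 (total $2.40, still need 32.0 mg).
Take 0.4156 servings of edamame: +32.0 mg calcium for $0.35 (total $2.75, still need 0.0 mg).
Greedy by cheapest-per-mg is optimal for a single linear constraint, so the minimum cost is $2.75.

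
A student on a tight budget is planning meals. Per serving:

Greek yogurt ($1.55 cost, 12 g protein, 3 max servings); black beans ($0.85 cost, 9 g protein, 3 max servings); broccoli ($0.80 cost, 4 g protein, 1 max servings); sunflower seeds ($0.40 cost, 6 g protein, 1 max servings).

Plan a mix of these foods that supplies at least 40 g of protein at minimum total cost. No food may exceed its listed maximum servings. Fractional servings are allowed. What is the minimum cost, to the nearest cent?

Cost per g of protein: sunflower seeds $0.0667, black beans $0.0944, Greek yogurt $0.1292, broccoli $0.2000.
Take 1 serving of sunflower seeds: +6.0 g protein for $0.40 (total $0.40, still need 34.0 g).
Take 3 servings of black beans: +27.0 g protein for $2.55 (total $2.95, still need 7.0 g).
Take 0.5833 servings of Greek yogurt: +7.0 g protein for $0.90 (total $3.85, still need 0.0 g).
Greedy by cheapest-per-g is optimal for a single linear constraint, so the minimum cost is $3.85.

$3.85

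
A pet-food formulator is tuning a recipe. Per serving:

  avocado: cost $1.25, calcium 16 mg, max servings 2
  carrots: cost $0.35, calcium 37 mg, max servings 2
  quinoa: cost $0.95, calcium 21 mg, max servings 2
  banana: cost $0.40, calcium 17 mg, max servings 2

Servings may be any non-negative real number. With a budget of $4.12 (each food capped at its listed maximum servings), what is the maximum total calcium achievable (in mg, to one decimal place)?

Calcium per dollar: carrots 105.7, banana 42.5, quinoa 22.11, avocado 12.8.
Take 2 servings of carrots: spends $0.70, +74.0 mg calcium (running total 74.0 mg).
Take 2 servings of banana: spends $0.80, +34.0 mg calcium (running total 108.0 mg).
Take 2 servings of quinoa: spends $1.90, +42.0 mg calcium (running total 150.0 mg).
Take 0.576 servings of avocado: spends $0.72, +9.2 mg calcium (running total 159.2 mg).
Filling greedily by calcium-per-dollar is optimal for one linear limit, giving 159.2 mg.

159.2 mg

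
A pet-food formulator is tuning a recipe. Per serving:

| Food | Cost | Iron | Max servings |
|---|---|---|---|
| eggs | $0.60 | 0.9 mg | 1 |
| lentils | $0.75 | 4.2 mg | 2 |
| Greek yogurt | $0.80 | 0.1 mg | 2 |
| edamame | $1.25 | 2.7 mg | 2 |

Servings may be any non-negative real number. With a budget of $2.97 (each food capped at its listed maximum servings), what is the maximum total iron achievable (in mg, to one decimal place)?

Iron per dollar: lentils 5.6, edamame 2.16, eggs 1.5, Greek yogurt 0.125.
Take 2 servings of lentils: spends $1.50, +8.4 mg iron (running total 8.4 mg).
Take 1.176 servings of edamame: spends $1.47, +3.2 mg iron (running total 11.6 mg).
Greedy by best ratio exhausts the cost allowance optimally: 11.6 mg.

11.6 mg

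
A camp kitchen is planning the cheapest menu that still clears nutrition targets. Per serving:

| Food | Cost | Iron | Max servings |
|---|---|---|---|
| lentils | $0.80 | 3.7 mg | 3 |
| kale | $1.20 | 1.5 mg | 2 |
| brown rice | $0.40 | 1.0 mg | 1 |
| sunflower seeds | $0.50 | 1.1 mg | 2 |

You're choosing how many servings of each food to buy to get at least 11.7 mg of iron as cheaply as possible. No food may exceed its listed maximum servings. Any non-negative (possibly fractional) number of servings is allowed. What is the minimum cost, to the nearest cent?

$2.64

Cost per mg of iron: lentils $0.2162, brown rice $0.4000, sunflower seeds $0.4545, kale $0.8000.
Take 3 servings of lentils: +11.1 mg iron for $2.40 (total $2.40, still need 0.6 mg).
Take 0.6 servings of brown rice: +0.6 mg iron for $0.24 (total $2.64, still need 0.0 mg).
Greedy by cheapest-per-mg is optimal for a single linear constraint, so the minimum cost is $2.64.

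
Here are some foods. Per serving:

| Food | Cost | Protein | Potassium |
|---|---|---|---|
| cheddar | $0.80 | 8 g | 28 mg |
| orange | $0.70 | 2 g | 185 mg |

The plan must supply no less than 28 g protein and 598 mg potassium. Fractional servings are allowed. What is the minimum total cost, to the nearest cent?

$4.20

cheddar only: max(28/8, 598/28) = 21.36 servings → $17.09.
orange only: max(28/2, 598/185) = 14 servings → $9.80.
cheddar + orange with both tight: 2.798 servings and 2.809 servings → $4.20.
Cheapest feasible corner: $4.20.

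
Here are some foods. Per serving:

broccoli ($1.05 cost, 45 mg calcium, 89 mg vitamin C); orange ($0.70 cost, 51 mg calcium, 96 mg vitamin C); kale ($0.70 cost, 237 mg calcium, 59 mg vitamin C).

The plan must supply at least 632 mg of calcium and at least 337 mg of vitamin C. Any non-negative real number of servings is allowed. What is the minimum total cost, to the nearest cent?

broccoli only: max(632/45, 337/89) = 14.04 servings → $14.75.
orange only: max(632/51, 337/96) = 12.39 servings → $8.67.
kale only: max(632/237, 337/59) = 5.712 servings → $4.00.
broccoli + orange: the both-tight solution has a negative serving — not a feasible corner.
broccoli + kale with both tight: 2.309 servings and 2.228 servings → $3.98.
orange + kale with both tight: 2.157 servings and 2.203 servings → $3.05.
So the least-cost plan costs $3.05.

$3.05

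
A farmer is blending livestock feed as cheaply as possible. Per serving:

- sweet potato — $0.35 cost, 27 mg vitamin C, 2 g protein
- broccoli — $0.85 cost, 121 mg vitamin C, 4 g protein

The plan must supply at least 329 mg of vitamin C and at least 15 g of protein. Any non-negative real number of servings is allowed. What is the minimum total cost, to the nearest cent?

$2.91

A basic optimal solution has at most two foods positive. Try each food alone and each pair with both targets met exactly.
sweet potato only: max(329/27, 15/2) = 12.19 servings → $4.26.
broccoli only: max(329/121, 15/4) = 3.75 servings → $3.19.
sweet potato + broccoli with both tight: 3.724 servings and 1.888 servings → $2.91.
Cheapest feasible corner: $2.91.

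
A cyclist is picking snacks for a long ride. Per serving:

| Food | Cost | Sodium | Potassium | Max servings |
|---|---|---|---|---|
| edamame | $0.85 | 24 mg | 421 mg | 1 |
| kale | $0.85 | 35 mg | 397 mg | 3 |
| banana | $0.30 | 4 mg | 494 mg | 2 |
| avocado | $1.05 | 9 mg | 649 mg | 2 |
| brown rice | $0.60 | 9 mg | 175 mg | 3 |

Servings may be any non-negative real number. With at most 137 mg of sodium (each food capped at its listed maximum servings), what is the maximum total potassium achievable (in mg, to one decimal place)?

3912.6 mg

Potassium per mg sodium: banana 123.5, avocado 72.11, brown rice 19.44, edamame 17.54, kale 11.34.
Take 2 servings of banana: uses 8 mg sodium, +988.0 mg potassium (running total 988.0 mg).
Take 2 servings of avocado: uses 18 mg sodium, +1298.0 mg potassium (running total 2286.0 mg).
Take 3 servings of brown rice: uses 27 mg sodium, +525.0 mg potassium (running total 2811.0 mg).
Take 1 serving of edamame: uses 24 mg sodium, +421.0 mg potassium (running total 3232.0 mg).
Take 1.714 servings of kale: uses 60 mg sodium, +680.6 mg potassium (running total 3912.6 mg).
Greedy by best ratio exhausts the sodium allowance optimally: 3912.6 mg.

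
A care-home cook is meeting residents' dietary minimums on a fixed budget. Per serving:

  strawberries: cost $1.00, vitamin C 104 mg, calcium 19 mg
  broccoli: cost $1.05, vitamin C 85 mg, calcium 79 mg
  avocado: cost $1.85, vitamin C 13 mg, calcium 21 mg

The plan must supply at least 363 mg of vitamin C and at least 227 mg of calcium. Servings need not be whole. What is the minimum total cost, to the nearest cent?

Two binding constraints pin down two serving amounts, so the optimal mix uses at most two foods. The candidates are each food alone (scaled to the tighter of vitamin C/calcium) and each pair with both constraints tight.
strawberries only: max(363/104, 227/19) = 11.95 servings → $11.95.
broccoli only: max(363/85, 227/79) = 4.271 servings → $4.48.
avocado only: max(363/13, 227/21) = 27.92 servings → $51.66.
strawberries + broccoli with both tight: 1.421 servings and 2.532 servings → $4.08.
strawberries + avocado with both tight: 2.412 servings and 8.627 servings → $18.37.
broccoli + avocado with both targets exact would need a negative amount; discard.
Cheapest feasible corner: $4.08.

$4.08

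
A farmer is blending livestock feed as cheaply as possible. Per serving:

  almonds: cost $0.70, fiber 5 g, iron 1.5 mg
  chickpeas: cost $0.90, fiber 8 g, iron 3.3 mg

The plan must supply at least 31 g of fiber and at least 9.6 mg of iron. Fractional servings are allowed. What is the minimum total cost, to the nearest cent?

$3.49

With two linear requirements the optimum uses one or two foods; enumerate the corners.
almonds only: max(31/5, 9.6/1.5) = 6.4 servings → $4.48.
chickpeas only: max(31/8, 9.6/3.3) = 3.875 servings → $3.49.
almonds + chickpeas with both tight: 5.667 servings and 0.3333 servings → $4.27.
Cheapest feasible corner: $3.49.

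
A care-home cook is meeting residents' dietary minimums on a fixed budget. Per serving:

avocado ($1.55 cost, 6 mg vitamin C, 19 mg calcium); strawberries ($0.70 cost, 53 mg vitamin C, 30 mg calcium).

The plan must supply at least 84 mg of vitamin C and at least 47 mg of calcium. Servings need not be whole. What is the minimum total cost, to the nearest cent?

For a min-cost LP with two ≥-constraints, a basic feasible solution has at most two positive variables.
avocado only: max(84/6, 47/19) = 14 servings → $21.70.
strawberries only: max(84/53, 47/30) = 1.585 servings → $1.11.
avocado + strawberries: the both-tight solution has a negative serving — not a feasible corner.
The minimum over all feasible corners is $1.11.

$1.11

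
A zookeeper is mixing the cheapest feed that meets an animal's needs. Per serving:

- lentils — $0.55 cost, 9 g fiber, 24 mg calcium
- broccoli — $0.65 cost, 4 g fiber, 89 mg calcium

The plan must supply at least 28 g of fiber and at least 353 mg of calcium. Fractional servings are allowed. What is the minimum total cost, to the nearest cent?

Minimising a linear cost over {fiber ≥ 28, calcium ≥ 353, servings ≥ 0} — the optimum is at a vertex, using one or two foods.
lentils only: max(28/9, 353/24) = 14.71 servings → $8.09.
broccoli only: max(28/4, 353/89) = 7 servings → $4.55.
lentils + broccoli with both tight: 1.532 servings and 3.553 servings → $3.15.
So the least-cost plan costs $3.15.

$3.15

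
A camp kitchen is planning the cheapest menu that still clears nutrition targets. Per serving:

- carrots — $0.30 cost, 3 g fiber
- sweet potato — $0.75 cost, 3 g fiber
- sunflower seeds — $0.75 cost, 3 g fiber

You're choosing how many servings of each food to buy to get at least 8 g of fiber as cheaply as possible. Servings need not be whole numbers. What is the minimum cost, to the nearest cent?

$0.80

Cost per g of fiber: carrots $0.1000, sweet potato $0.2500, sunflower seeds $0.2500.
With no serving limits, use only carrots: 8 g / 3 g = 2.667 servings × $0.30 = $0.80.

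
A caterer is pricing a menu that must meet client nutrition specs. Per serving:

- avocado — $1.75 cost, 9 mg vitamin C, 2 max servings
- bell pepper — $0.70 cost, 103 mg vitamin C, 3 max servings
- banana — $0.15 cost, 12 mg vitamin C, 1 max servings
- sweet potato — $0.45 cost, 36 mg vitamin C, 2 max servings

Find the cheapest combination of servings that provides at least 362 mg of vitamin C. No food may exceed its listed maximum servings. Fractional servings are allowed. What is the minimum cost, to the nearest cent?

$2.76

Cost per mg of vitamin C: bell pepper $0.0068, banana $0.0125, sweet potato $0.0125, avocado $0.1944.
Take 3 servings of bell pepper: +309.0 mg vitamin C for $2.10 (total $2.10, still need 53.0 mg).
Take 1 serving of banana: +12.0 mg vitamin C for $0.15 (total $2.25, still need 41.0 mg).
Take 1.139 servings of sweet potato: +41.0 mg vitamin C for $0.51 (total $2.76, still need 0.0 mg).
Filling from the cheapest source first is optimal under one linear minimum: $2.76.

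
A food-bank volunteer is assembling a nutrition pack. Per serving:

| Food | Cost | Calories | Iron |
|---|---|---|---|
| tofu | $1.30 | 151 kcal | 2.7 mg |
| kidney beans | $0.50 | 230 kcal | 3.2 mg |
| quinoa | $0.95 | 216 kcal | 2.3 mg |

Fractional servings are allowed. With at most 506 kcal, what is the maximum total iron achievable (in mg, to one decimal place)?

9.0 mg

Iron per kcal: tofu 0.01788, kidney beans 0.01391, quinoa 0.01065.
With no serving limits, spend the whole calories allowance on tofu: 506 kcal / 151 kcal × 2.7 mg = 9.0 mg.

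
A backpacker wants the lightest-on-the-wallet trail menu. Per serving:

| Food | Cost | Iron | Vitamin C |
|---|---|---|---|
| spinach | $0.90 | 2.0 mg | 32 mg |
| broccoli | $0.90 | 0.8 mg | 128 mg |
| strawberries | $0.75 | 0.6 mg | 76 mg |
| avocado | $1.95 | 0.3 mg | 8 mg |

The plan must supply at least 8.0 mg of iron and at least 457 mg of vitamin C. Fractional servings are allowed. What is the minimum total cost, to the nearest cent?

Minimising a linear cost over {iron ≥ 8.0, vitamin C ≥ 457, servings ≥ 0} — the optimum is at a vertex, using one or two foods.
spinach only: max(8.0/2.0, 457/32) = 14.28 servings → $12.85.
broccoli only: max(8.0/0.8, 457/128) = 10 servings → $9.00.
strawberries only: max(8.0/0.6, 457/76) = 13.33 servings → $10.00.
avocado only: max(8.0/0.3, 457/8) = 57.12 servings → $111.39.
spinach + broccoli with both tight: 2.858 servings and 2.856 servings → $5.14.
spinach + strawberries with both tight: 2.514 servings and 4.955 servings → $5.98.
spinach + avocado: intersection lies outside the first quadrant.
broccoli + strawberries with both targets exact would need a negative amount; discard.
broccoli + avocado with both tight: 2.284 servings and 20.57 servings → $42.18.
strawberries + avocado with both tight: 4.061 servings and 18.54 servings → $39.21.
The minimum over all feasible corners is $5.14.

$5.14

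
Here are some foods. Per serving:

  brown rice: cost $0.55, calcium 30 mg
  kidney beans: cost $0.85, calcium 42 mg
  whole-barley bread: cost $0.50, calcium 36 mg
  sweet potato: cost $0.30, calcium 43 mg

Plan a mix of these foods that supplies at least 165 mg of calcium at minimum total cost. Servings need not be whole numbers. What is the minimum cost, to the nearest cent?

$1.15

Cost per mg of calcium: sweet potato $0.0070, whole-barley bread $0.0139, brown rice $0.0183, kidney beans $0.0202.
With no serving limits, use only sweet potato: 165 mg / 43 mg = 3.837 servings × $0.30 = $1.15.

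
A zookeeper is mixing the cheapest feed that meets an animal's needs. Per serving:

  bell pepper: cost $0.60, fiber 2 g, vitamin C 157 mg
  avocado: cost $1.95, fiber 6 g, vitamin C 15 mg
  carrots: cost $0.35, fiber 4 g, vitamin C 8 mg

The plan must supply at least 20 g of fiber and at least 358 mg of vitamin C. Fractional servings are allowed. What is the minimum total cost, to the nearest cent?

At the optimum either one food covers both requirements or two foods hit both targets exactly; no other combination can be cheaper.
bell pepper only: max(20/2, 358/157) = 10 servings → $6.00.
avocado only: max(20/6, 358/15) = 23.87 servings → $46.54.
carrots only: max(20/4, 358/8) = 44.75 servings → $15.66.
bell pepper + avocado with both tight: 2.026 servings and 2.658 servings → $6.40.
bell pepper + carrots with both tight: 2.078 servings and 3.961 servings → $2.63.
avocado + carrots: the both-tight solution has a negative serving — not a feasible corner.
So the least-cost plan costs $2.63.

$2.63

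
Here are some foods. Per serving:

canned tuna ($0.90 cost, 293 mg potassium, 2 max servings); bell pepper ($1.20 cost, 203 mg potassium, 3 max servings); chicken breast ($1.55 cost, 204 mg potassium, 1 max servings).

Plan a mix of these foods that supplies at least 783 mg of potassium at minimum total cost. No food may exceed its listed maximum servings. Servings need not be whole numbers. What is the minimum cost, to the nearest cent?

$2.96

Cost per mg of potassium: canned tuna $0.0031, bell pepper $0.0059, chicken breast $0.0076.
Take 2 servings of canned tuna: +586.0 mg potassium for $1.80 (total $1.80, still need 197.0 mg).
Take 0.9704 servings of bell pepper: +197.0 mg potassium for $1.16 (total $2.96, still need 0.0 mg).
Greedy by cheapest-per-mg is optimal for a single linear constraint, so the minimum cost is $2.96.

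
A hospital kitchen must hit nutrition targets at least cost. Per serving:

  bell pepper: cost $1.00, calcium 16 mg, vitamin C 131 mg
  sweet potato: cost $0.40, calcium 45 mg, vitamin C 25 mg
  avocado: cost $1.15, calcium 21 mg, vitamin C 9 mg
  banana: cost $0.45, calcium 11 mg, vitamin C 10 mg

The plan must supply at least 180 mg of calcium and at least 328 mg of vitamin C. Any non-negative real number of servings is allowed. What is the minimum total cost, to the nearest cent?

$3.20

Two binding constraints pin down two serving amounts, so the optimal mix uses at most two foods. The candidates are each food alone (scaled to the tighter of calcium/vitamin C) and each pair with both constraints tight.
bell pepper only: max(180/16, 328/131) = 11.25 servings → $11.25.
sweet potato only: max(180/45, 328/25) = 13.12 servings → $5.25.
avocado only: max(180/21, 328/9) = 36.44 servings → $41.91.
banana only: max(180/11, 328/10) = 32.8 servings → $14.76.
bell pepper + sweet potato with both tight: 1.867 servings and 3.336 servings → $3.20.
bell pepper + avocado with both tight: 2.021 servings and 7.032 servings → $10.11.
bell pepper + banana with both tight: 1.411 servings and 14.31 servings → $7.85.
sweet potato + avocado with both targets exact would need a negative amount; discard.
sweet potato + banana: the both-tight solution has a negative serving — not a feasible corner.
avocado + banana: intersection lies outside the first quadrant.
So the least-cost plan costs $3.20.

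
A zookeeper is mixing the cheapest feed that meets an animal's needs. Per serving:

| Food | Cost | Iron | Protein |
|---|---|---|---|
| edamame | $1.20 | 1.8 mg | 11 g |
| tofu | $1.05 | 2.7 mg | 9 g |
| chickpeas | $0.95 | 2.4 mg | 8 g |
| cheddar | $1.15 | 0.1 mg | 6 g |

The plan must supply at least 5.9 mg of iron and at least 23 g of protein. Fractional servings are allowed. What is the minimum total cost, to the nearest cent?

Two binding constraints pin down two serving amounts, so the optimal mix uses at most two foods. The candidates are each food alone (scaled to the tighter of iron/protein) and each pair with both constraints tight.
edamame only: max(5.9/1.8, 23/11) = 3.278 servings → $3.93.
tofu only: max(5.9/2.7, 23/9) = 2.556 servings → $2.68.
chickpeas only: max(5.9/2.4, 23/8) = 2.875 servings → $2.73.
cheddar only: max(5.9/0.1, 23/6) = 59 servings → $67.85.
edamame + tofu with both tight: 0.6667 servings and 1.741 servings → $2.63.
edamame + chickpeas with both tight: 0.6667 servings and 1.958 servings → $2.66.
edamame + cheddar: intersection lies outside the first quadrant.
tofu + chickpeas (both tight): parallel constraints — no distinct corner.
tofu + cheddar with both tight: 2.163 servings and 0.5882 servings → $2.95.
chickpeas + cheddar with both tight: 2.434 servings and 0.5882 servings → $2.99.
So the least-cost plan costs $2.63.

$2.63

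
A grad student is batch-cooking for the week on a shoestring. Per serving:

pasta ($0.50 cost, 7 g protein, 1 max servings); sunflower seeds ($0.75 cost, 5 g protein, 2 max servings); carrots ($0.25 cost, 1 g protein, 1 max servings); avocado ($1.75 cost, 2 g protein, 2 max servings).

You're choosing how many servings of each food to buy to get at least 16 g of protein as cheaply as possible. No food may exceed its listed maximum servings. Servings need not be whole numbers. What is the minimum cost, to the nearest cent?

Cost per g of protein: pasta $0.0714, sunflower seeds $0.1500, carrots $0.2500, avocado $0.8750.
Take 1 serving of pasta: +7.0 g protein for $0.50 (total $0.50, still need 9.0 g).
Take 1.8 servings of sunflower seeds: +9.0 g protein for $1.35 (total $1.85, still need 0.0 g).
Filling from the cheapest source first is optimal under one linear minimum: $1.85.

$1.85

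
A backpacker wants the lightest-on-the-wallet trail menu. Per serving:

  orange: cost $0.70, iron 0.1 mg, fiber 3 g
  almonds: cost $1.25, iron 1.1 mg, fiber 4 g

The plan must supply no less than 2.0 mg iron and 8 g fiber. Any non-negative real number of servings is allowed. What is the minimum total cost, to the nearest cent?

The cheapest plan sits at a corner of the feasible region — with two constraints it uses at most two foods.
orange only: max(2.0/0.1, 8/3) = 20 servings → $14.00.
almonds only: max(2.0/1.1, 8/4) = 2 servings → $2.50.
orange + almonds with both tight: 0.2759 servings and 1.793 servings → $2.43.
So the least-cost plan costs $2.43.

$2.43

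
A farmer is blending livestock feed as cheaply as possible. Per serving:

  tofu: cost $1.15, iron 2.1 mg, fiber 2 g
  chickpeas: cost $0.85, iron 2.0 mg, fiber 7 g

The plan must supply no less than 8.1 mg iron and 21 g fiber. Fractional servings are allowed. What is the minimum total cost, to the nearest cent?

$3.44

The cheapest plan sits at a corner of the feasible region — with two constraints it uses at most two foods.
tofu only: max(8.1/2.1, 21/2) = 10.5 servings → $12.07.
chickpeas only: max(8.1/2.0, 21/7) = 4.05 servings → $3.44.
tofu + chickpeas with both tight: 1.374 servings and 2.607 servings → $3.80.
Cheapest feasible corner: $3.44.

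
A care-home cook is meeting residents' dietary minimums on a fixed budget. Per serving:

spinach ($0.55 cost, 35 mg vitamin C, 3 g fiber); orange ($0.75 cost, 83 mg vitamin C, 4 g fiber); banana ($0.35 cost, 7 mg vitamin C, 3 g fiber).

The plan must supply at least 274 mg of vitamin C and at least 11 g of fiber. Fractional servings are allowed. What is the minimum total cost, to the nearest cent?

A basic optimal solution has at most two foods positive. Try each food alone and each pair with both targets met exactly.
spinach only: max(274/35, 11/3) = 7.829 servings → $4.31.
orange only: max(274/83, 11/4) = 3.301 servings → $2.48.
banana only: max(274/7, 11/3) = 39.14 servings → $13.70.
spinach + orange: intersection lies outside the first quadrant.
spinach + banana: intersection lies outside the first quadrant.
orange + banana: the both-tight solution has a negative serving — not a feasible corner.
Cheapest feasible corner: $2.48.

$2.48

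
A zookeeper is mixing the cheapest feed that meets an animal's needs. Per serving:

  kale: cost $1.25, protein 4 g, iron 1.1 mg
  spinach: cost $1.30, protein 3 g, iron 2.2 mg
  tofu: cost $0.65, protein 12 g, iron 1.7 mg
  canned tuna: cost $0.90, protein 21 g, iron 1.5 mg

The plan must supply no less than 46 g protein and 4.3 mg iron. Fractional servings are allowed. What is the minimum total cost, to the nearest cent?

$2.13

This is a tiny linear program; its minimum lies at a vertex of the feasible set. List the vertices and price them.
kale only: max(46/4, 4.3/1.1) = 11.5 servings → $14.38.
spinach only: max(46/3, 4.3/2.2) = 15.33 servings → $19.93.
tofu only: max(46/12, 4.3/1.7) = 3.833 servings → $2.49.
canned tuna only: max(46/21, 4.3/1.5) = 2.867 servings → $2.58.
kale + spinach: intersection lies outside the first quadrant.
kale + tofu with both targets exact would need a negative amount; discard.
kale + canned tuna with both tight: 1.246 servings and 1.953 servings → $3.31.
spinach + tofu with both targets exact would need a negative amount; discard.
spinach + canned tuna with both tight: 0.5108 servings and 2.118 servings → $2.57.
tofu + canned tuna with both tight: 1.203 servings and 1.503 servings → $2.13.
The minimum over all feasible corners is $2.13.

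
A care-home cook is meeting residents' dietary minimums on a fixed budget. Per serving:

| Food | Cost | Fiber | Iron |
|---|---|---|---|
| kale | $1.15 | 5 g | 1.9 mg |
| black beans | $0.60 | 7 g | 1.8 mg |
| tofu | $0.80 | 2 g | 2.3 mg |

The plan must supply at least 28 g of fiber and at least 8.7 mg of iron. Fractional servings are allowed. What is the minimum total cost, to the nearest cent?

$2.90

kale only: max(28/5, 8.7/1.9) = 5.6 servings → $6.44.
black beans only: max(28/7, 8.7/1.8) = 4.833 servings → $2.90.
tofu only: max(28/2, 8.7/2.3) = 14 servings → $11.20.
kale + black beans with both tight: 2.442 servings and 2.256 servings → $4.16.
kale + tofu: intersection lies outside the first quadrant.
black beans + tofu with both tight: 3.76 servings and 0.84 servings → $2.93.
Cheapest feasible corner: $2.90.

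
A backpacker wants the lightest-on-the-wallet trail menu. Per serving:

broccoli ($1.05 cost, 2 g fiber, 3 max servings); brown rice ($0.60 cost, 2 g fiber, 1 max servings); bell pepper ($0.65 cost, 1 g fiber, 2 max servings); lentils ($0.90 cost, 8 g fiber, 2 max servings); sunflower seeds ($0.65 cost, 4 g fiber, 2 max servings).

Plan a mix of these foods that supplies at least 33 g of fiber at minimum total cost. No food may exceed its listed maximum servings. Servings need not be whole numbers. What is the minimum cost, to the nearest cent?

$7.50

Cost per g of fiber: lentils $0.1125, sunflower seeds $0.1625, brown rice $0.3000, broccoli $0.5250, bell pepper $0.6500.
Take 2 servings of lentils: +16.0 g fiber for $1.80 (total $1.80, still need 17.0 g).
Take 2 servings of sunflower seeds: +8.0 g fiber for $1.30 (total $3.10, still need 9.0 g).
Take 1 serving of brown rice: +2.0 g fiber for $0.60 (total $3.70, still need 7.0 g).
Take 3 servings of broccoli: +6.0 g fiber for $3.15 (total $6.85, still need 1.0 g).
Take 1 serving of bell pepper: +1.0 g fiber for $0.65 (total $7.50, still need 0.0 g).
Greedy by cheapest-per-g is optimal for a single linear constraint, so the minimum cost is $7.50.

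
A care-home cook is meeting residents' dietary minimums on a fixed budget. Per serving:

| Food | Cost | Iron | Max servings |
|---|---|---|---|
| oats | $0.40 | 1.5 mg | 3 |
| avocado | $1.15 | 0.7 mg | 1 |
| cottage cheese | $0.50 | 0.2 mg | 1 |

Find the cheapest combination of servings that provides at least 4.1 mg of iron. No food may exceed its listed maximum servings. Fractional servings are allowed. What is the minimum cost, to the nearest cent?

$1.09

Cost per mg of iron: oats $0.2667, avocado $1.6429, cottage cheese $2.5000.
Take 2.733 servings of oats: +4.1 mg iron for $1.09 (total $1.09, still need 0.0 mg).
Filling from the cheapest source first is optimal under one linear minimum: $1.09.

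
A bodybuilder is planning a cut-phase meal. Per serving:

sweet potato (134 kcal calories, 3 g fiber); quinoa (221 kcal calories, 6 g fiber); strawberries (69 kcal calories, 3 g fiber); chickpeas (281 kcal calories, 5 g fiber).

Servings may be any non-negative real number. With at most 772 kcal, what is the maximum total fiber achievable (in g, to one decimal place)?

Fiber per kcal: strawberries 0.04348, quinoa 0.02715, sweet potato 0.02239, chickpeas 0.01779.
With no serving limits, spend the whole calories allowance on strawberries: 772 kcal / 69 kcal × 3 g = 33.6 g.

33.6 g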